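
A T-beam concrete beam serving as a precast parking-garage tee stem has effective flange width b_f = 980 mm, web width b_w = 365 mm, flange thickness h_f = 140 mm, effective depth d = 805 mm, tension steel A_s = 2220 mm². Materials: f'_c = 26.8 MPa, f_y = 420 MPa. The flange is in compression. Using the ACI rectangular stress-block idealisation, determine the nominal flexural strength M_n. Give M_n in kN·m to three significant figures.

Tension: T = A_s f_y = 2220 × 420 = 932400 N.
Try a within the flange: a = T/(0.85 f'_c b_f) = 932400/(0.85 × 26.8 × 980) = 41.77 mm.
Since a = 41.77 ≤ h_f = 140 mm, the stress block lies entirely in the flange; analyse as a rectangular beam of width b_f.
M_n = T(d − a/2) = 932400 × (805 − 20.885) = 731.11 × 10⁶ N·mm.
M_n = 731.11 kN·m.

M_n ≈ 731 kN·m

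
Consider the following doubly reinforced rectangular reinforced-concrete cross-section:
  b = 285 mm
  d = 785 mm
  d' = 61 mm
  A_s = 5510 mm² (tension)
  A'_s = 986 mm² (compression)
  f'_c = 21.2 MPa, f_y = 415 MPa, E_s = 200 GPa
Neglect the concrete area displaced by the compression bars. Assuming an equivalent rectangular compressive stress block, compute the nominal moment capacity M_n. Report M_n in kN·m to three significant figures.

M_n ≈ 1430 kN·m

Assume both tension and compression steel yield.
Net tension couple steel: A_s − A'_s = 4524 mm².
a = (A_s − A'_s) f_y / (0.85 f'_c b) = 1877460/(0.85 × 21.2 × 285) = 365.57 mm.
c = a/β₁ = 365.57/0.85 = 430.08 mm; ε'_s = 0.003(c − d')/c = 0.0026 ≥ f_y/E_s = 0.0021, so compression steel does yield.
M_n = (A_s − A'_s) f_y (d − a/2) + A'_s f_y (d − d') = [1877460 × (785 − 182.785) + 409190 × (785 − 61)] × 10⁻⁶ = 1130.63 + 296.25 = 1426.88 kN·m.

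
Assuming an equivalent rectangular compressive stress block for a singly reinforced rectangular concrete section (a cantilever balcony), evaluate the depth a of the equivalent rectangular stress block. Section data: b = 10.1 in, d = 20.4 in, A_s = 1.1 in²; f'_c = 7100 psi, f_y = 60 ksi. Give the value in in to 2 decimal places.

T = A_s f_y = 1.1 × 60 = 66 kips.
a = T/(0.85 f'_c b) = 66/(0.85 × 7.1 × 10.1) = 1.08 in.

a ≈ 1.08 in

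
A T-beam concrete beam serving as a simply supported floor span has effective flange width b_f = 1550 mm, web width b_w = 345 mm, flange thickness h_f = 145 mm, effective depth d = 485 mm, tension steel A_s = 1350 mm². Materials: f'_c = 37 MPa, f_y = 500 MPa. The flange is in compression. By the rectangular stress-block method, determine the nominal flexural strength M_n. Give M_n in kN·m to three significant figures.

Tension: T = A_s f_y = 1350 × 500 = 675000 N.
Try a within the flange: a = T/(0.85 f'_c b_f) = 675000/(0.85 × 37 × 1550) = 13.85 mm.
Since a = 13.85 ≤ h_f = 145 mm, the stress block lies entirely in the flange; analyse as a rectangular beam of width b_f.
M_n = T(d − a/2) = 675000 × (485 − 6.925) = 322.70 × 10⁶ N·mm.
M_n = 322.70 kN·m.

M_n ≈ 323 kN·m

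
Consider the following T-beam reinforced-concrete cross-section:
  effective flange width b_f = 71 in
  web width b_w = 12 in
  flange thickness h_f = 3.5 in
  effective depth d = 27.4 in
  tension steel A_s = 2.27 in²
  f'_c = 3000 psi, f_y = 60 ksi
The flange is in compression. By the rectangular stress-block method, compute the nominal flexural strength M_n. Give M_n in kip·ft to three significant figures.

M_n ≈ 307 kip·ft

Tension: T = A_s f_y = 2.27 × 60 = 136.2 kips.
Try a within the flange: a = T/(0.85 f'_c b_f) = 136.2/(0.85 × 3 × 71) = 0.752 in.
Since a = 0.752 ≤ h_f = 3.5 in, the stress block lies entirely in the flange; analyse as a rectangular beam of width b_f.
M_n = T(d − a/2) = 136.2 × (27.4 − 0.376) = 3680.7 kip·in.
M_n = 3680.7/12 = 306.73 kip·ft.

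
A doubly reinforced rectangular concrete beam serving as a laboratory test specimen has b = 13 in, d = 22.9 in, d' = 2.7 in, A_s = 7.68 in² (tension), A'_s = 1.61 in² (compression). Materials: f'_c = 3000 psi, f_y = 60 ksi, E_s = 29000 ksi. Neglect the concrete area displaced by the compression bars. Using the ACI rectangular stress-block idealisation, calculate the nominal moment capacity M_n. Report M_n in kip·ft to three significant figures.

Assume both steels yield.
a = (A_s − A'_s) f_y/(0.85 f'_c b) = (7.68 − 1.61) × 60/(0.85 × 3 × 13) = 10.986 in.
c = a/β₁ = 10.986/0.85 = 12.925 in; ε'_s = 0.003(c − d')/c = 0.0024 ≥ ε_y = 0.0021, so the compression steel yields.
M_n = (A_s − A'_s) f_y (d − a/2) + A'_s f_y (d − d') = 364.2 × (22.9 − 5.493) + 96.6 × (22.9 − 2.7) = 6339.6 + 1951.3 = 8290.9 kip·in = 8290.9/12 = 690.91 kip·ft.

M_n ≈ 691 kip·ft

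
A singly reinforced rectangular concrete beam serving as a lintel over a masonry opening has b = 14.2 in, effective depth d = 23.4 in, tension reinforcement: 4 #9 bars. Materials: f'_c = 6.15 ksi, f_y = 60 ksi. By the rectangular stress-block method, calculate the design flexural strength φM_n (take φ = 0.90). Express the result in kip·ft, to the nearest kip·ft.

A_s = 4 × 1 = 4 in².
T = A_s f_y = 4 × 60 = 240 kips.
a = T/(0.85 f'_c b) = 240/(0.85 × 6.15 × 14.2) = 3.233 in.
M_n = T(d − a/2) = 240 × (23.4 − 1.6165) = 5228.0 kip·in = 5228.0/12 = 435.67 kip·ft.
φM_n = 0.90 × 435.67 = 392.10 kip·ft.

φM_n ≈ 392 kip·ft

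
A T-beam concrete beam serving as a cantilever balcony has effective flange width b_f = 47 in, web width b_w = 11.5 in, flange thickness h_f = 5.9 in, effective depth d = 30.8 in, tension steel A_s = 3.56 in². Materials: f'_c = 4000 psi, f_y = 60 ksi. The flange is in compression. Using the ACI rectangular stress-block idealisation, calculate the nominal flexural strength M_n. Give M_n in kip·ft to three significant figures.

Tension: T = A_s f_y = 3.56 × 60 = 213.6 kips.
Try a within the flange: a = T/(0.85 f'_c b_f) = 213.6/(0.85 × 4 × 47) = 1.337 in.
Since a = 1.337 ≤ h_f = 5.9 in, the stress block lies entirely in the flange; analyse as a rectangular beam of width b_f.
M_n = T(d − a/2) = 213.6 × (30.8 − 0.6685) = 6436.1 kip·in.
M_n = 6436.1/12 = 536.34 kip·ft.

M_n ≈ 536 kip·ft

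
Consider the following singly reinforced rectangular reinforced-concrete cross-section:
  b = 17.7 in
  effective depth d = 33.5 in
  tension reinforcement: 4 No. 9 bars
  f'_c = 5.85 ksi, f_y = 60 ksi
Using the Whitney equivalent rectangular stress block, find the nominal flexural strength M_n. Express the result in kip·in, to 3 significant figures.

M_n ≈ 7710 kip·in

A_s = 4 × 1 = 4 in².
T = A_s f_y = 4 × 60 = 240 kips.
a = T/(0.85 f'_c b) = 240/(0.85 × 5.85 × 17.7) = 2.727 in.
M_n = T(d − a/2) = 240 × (33.5 − 1.3635) = 7712.8 kip·in.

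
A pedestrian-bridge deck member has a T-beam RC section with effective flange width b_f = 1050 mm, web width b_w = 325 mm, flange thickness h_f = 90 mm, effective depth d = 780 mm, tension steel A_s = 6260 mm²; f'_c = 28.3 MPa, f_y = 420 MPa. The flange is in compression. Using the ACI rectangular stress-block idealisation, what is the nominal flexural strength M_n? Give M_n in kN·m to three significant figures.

Tension: T = A_s f_y = 6260 × 420 = 2629200 N.
Try a within the flange: a = T/(0.85 f'_c b_f) = 2629200/(0.85 × 28.3 × 1050) = 104.09 mm.
a = 104.09 > h_f = 90 mm: the block extends into the web. Split into flange-overhang and web parts.
C_f = 0.85 f'_c (b_f − b_w) h_f = 0.85 × 28.3 × (1050 − 325) × 90 = 1569589 N.
Remaining web compression depth: a_w = (T − C_f)/(0.85 f'_c b_w) = (2629200 − 1569589)/(0.85 × 28.3 × 325) = 135.54 mm.
M_n = C_f(d − h_f/2) + (T − C_f)(d − a_w/2) = 1569589 × (780 − 45) + 1059611 × (780 − 67.77) = 1153.65 + 754.69 = 1908.34 × 10⁶ N·mm.
M_n = 1908.34 kN·m.

M_n ≈ 1910 kN·m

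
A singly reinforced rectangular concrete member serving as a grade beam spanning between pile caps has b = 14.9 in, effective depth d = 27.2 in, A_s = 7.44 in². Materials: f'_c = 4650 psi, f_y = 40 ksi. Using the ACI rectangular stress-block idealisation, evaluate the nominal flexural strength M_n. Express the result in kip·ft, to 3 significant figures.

M_n ≈ 612 kip·ft

T = A_s f_y = 7.44 × 40 = 297.6 kips.
a = T/(0.85 f'_c b) = 297.6/(0.85 × 4.65 × 14.9) = 5.053 in.
M_n = T(d − a/2) = 297.6 × (27.2 − 2.5265) = 7342.8 kip·in = 7342.8/12 = 611.90 kip·ft.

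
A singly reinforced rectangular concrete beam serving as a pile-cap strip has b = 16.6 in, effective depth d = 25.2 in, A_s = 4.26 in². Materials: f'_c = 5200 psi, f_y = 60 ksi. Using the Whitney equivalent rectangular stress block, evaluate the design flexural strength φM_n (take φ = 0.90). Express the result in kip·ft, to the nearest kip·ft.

φM_n ≈ 450 kip·ft

T = A_s f_y = 4.26 × 60 = 255.6 kips.
a = T/(0.85 f'_c b) = 255.6/(0.85 × 5.2 × 16.6) = 3.484 in.
M_n = T(d − a/2) = 255.6 × (25.2 − 1.742) = 5995.9 kip·in = 5995.9/12 = 499.66 kip·ft.
φM_n = 0.90 × 499.66 = 449.69 kip·ft.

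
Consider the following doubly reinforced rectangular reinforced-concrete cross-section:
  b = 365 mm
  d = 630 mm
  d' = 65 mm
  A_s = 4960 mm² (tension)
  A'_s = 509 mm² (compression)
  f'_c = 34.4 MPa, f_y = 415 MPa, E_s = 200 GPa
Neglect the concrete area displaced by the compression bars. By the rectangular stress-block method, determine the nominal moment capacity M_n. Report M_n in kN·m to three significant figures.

Assume both tension and compression steel yield.
Net tension couple steel: A_s − A'_s = 4451 mm².
a = (A_s − A'_s) f_y / (0.85 f'_c b) = 1847165/(0.85 × 34.4 × 365) = 173.08 mm.
c = a/β₁ = 173.08/0.804 = 215.27 mm; ε'_s = 0.003(c − d')/c = 0.0021 ≥ f_y/E_s = 0.0021, so compression steel does yield.
M_n = (A_s − A'_s) f_y (d − a/2) + A'_s f_y (d − d') = [1847165 × (630 − 86.54) + 211235 × (630 − 65)] × 10⁻⁶ = 1003.86 + 119.35 = 1123.21 kN·m.

M_n ≈ 1120 kN·m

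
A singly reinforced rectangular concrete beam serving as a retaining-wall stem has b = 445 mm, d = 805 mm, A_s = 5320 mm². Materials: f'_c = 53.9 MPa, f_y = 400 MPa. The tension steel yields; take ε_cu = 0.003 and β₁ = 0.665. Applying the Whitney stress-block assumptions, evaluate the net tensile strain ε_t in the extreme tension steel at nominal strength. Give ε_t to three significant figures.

ε_t ≈ 0.0124

a = A_s f_y/(0.85 f'_c b) = 104.38 mm.
β₁ = 0.665, so c = a/β₁ = 104.38/0.665 = 156.96 mm.
From the linear strain diagram with ε_cu = 0.003: ε_t = 0.003 (d − c)/c = 0.003 × (805 − 156.96)/156.96 = 0.0124.
Since ε_t ≥ 0.005, the section is tension-controlled.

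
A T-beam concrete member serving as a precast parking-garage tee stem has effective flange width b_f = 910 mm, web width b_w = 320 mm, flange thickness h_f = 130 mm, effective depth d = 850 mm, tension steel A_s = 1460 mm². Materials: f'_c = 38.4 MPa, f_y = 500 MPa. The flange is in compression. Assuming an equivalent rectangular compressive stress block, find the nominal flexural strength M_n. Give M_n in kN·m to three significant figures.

M_n ≈ 612 kN·m

Tension: T = A_s f_y = 1460 × 500 = 730000 N.
Try a within the flange: a = T/(0.85 f'_c b_f) = 730000/(0.85 × 38.4 × 910) = 24.58 mm.
Since a = 24.58 ≤ h_f = 130 mm, the stress block lies entirely in the flange; analyse as a rectangular beam of width b_f.
M_n = T(d − a/2) = 730000 × (850 − 12.29) = 611.53 × 10⁶ N·mm.
M_n = 611.53 kN·m.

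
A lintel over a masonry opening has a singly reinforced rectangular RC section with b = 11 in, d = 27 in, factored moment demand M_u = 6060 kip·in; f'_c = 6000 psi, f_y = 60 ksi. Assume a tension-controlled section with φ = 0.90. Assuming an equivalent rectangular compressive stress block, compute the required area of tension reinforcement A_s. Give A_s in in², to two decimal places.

A_s ≈ 4.57 in²

M_n = M_u/φ = 6060/0.90 = 6733.33 kip·in.
From M_n = 0.85 f'_c a b (d − a/2):
a = d − √(d² − 2M_n/(0.85 f'_c b)) = 27 − √(27² − 2 × 6733.33/(0.85 × 6 × 11)) = 4.888 in.
A_s = 0.85 f'_c a b / f_y = 0.85 × 6 × 4.888 × 11 / 60 = 4.570 in².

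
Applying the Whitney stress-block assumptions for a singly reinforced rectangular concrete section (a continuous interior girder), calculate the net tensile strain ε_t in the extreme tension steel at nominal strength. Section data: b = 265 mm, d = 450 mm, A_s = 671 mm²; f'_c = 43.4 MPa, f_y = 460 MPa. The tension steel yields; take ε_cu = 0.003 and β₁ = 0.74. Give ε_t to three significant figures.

a = A_s f_y/(0.85 f'_c b) = 31.57 mm.
β₁ = 0.74, so c = a/β₁ = 31.57/0.74 = 42.66 mm.
From the linear strain diagram with ε_cu = 0.003: ε_t = 0.003 (d − c)/c = 0.003 × (450 − 42.66)/42.66 = 0.0286.
Since ε_t ≥ 0.005, the section is tension-controlled.

ε_t ≈ 0.0286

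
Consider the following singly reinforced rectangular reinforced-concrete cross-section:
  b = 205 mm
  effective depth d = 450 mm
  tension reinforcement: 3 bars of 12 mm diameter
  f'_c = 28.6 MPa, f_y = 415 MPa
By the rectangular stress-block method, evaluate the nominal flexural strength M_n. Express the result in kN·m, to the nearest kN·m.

A_s = 3 × 113 = 339 mm².
T = A_s f_y = 339 × 415 = 140685 N = 140.685 kN.
From C = T: a = T/(0.85 f'_c b) = 140685/(0.85 × 28.6 × 205) = 28.23 mm.
M_n = T(d − a/2) = 140.685 kN × (450 − 14.115) mm = 61.32 kN·m.

M_n ≈ 61 kN·m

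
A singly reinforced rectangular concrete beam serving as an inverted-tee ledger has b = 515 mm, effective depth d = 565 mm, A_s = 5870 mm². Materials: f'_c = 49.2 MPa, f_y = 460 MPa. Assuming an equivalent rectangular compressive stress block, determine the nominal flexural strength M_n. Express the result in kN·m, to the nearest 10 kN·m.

M_n ≈ 1360 kN·m

T = A_s f_y = 5870 × 460 = 2700200 N = 2700.2 kN.
From C = T: a = T/(0.85 f'_c b) = 2700200/(0.85 × 49.2 × 515) = 125.37 mm.
M_n = T(d − a/2) = 2700.2 kN × (565 − 62.685) mm = 1356.35 kN·m.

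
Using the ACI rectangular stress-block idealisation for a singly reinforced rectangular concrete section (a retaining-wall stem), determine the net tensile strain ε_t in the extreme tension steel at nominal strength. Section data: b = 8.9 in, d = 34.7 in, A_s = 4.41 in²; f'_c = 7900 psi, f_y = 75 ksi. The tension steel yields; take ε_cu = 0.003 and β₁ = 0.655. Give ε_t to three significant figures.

a = A_s f_y/(0.85 f'_c b) = 5.534 in.
β₁ = 0.655, so c = a/β₁ = 5.534/0.655 = 8.449 in.
From the linear strain diagram with ε_cu = 0.003: ε_t = 0.003 (d − c)/c = 0.003 × (34.7 − 8.449)/8.449 = 0.00932.
Since ε_t ≥ 0.005, the section is tension-controlled.

ε_t ≈ 0.00932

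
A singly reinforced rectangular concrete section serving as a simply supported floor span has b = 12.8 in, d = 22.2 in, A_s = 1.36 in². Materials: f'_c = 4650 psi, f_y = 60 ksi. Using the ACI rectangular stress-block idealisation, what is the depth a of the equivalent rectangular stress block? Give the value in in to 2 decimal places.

T = A_s f_y = 1.36 × 60 = 81.6 kips.
a = T/(0.85 f'_c b) = 81.6/(0.85 × 4.65 × 12.8) = 1.61 in.

a ≈ 1.61 in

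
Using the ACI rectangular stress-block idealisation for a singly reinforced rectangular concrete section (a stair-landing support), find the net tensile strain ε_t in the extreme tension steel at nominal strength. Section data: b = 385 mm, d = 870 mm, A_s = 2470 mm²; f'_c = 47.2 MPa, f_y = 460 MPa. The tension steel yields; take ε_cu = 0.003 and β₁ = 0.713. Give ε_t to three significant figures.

a = A_s f_y/(0.85 f'_c b) = 73.56 mm.
β₁ = 0.713, so c = a/β₁ = 73.56/0.713 = 103.17 mm.
From the linear strain diagram with ε_cu = 0.003: ε_t = 0.003 (d − c)/c = 0.003 × (870 − 103.17)/103.17 = 0.0223.
Since ε_t ≥ 0.005, the section is tension-controlled.

ε_t ≈ 0.0223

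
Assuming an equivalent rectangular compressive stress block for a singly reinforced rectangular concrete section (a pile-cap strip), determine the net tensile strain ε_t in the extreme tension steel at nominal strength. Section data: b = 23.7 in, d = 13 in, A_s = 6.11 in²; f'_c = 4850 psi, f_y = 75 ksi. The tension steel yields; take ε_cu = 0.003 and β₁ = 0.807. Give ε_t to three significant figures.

a = A_s f_y/(0.85 f'_c b) = 4.690 in.
β₁ = 0.807, so c = a/β₁ = 4.690/0.807 = 5.812 in.
From the linear strain diagram with ε_cu = 0.003: ε_t = 0.003 (d − c)/c = 0.003 × (13 − 5.812)/5.812 = 0.00371.
ε_t < 0.004 — the section is over-reinforced for flexure under ACI limits.

ε_t ≈ 0.00371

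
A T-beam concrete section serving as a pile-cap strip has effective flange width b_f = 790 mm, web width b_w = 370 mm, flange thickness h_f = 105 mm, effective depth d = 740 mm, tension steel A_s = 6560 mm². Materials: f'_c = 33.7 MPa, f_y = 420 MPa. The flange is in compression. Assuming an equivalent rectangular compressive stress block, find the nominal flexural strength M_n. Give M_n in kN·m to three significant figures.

M_n ≈ 1870 kN·m

Tension: T = A_s f_y = 6560 × 420 = 2755200 N.
Try a within the flange: a = T/(0.85 f'_c b_f) = 2755200/(0.85 × 33.7 × 790) = 121.75 mm.
a = 121.75 > h_f = 105 mm: the block extends into the web. Split into flange-overhang and web parts.
C_f = 0.85 f'_c (b_f − b_w) h_f = 0.85 × 33.7 × (790 − 370) × 105 = 1263245 N.
Remaining web compression depth: a_w = (T − C_f)/(0.85 f'_c b_w) = (2755200 − 1263245)/(0.85 × 33.7 × 370) = 140.77 mm.
M_n = C_f(d − h_f/2) + (T − C_f)(d − a_w/2) = 1263245 × (740 − 52.5) + 1491955 × (740 − 70.385) = 868.48 + 999.04 = 1867.52 × 10⁶ N·mm.
M_n = 1867.52 kN·m.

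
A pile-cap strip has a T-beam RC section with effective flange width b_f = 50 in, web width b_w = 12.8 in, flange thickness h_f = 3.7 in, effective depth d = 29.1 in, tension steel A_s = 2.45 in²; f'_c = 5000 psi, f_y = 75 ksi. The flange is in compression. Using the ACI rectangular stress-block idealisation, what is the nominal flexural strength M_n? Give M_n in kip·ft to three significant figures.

M_n ≈ 439 kip·ft

Tension: T = A_s f_y = 2.45 × 75 = 183.75 kips.
Try a within the flange: a = T/(0.85 f'_c b_f) = 183.75/(0.85 × 5 × 50) = 0.865 in.
Since a = 0.865 ≤ h_f = 3.7 in, the stress block lies entirely in the flange; analyse as a rectangular beam of width b_f.
M_n = T(d − a/2) = 183.75 × (29.1 − 0.4325) = 5267.7 kip·in.
M_n = 5267.7/12 = 438.98 kip·ft.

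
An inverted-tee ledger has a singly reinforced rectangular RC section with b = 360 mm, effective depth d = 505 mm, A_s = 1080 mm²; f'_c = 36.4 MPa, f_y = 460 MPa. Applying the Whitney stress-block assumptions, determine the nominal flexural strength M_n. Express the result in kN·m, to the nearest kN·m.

M_n ≈ 240 kN·m

T = A_s f_y = 1080 × 460 = 496800 N = 496.8 kN.
From C = T: a = T/(0.85 f'_c b) = 496800/(0.85 × 36.4 × 360) = 44.60 mm.
M_n = T(d − a/2) = 496.8 kN × (505 − 22.3) mm = 239.81 kN·m.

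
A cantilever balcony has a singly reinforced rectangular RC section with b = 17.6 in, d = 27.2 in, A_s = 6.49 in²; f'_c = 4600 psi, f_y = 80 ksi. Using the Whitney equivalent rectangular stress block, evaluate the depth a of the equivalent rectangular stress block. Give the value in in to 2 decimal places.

a ≈ 7.54 in

T = A_s f_y = 6.49 × 80 = 519.2 kips.
a = T/(0.85 f'_c b) = 519.2/(0.85 × 4.6 × 17.6) = 7.54 in.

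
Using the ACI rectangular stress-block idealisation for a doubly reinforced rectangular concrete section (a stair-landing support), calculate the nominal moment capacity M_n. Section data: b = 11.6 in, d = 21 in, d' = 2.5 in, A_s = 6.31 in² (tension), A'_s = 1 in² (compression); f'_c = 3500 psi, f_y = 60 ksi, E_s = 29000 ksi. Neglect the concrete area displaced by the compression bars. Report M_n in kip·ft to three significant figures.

Assume both steels yield.
a = (A_s − A'_s) f_y/(0.85 f'_c b) = (6.31 − 1) × 60/(0.85 × 3.5 × 11.6) = 9.232 in.
c = a/β₁ = 9.232/0.85 = 10.861 in; ε'_s = 0.003(c − d')/c = 0.0023 ≥ ε_y = 0.0021, so the compression steel yields.
M_n = (A_s − A'_s) f_y (d − a/2) + A'_s f_y (d − d') = 318.6 × (21 − 4.616) + 60 × (21 − 2.5) = 5219.9 + 1110.0 = 6329.9 kip·in = 6329.9/12 = 527.49 kip·ft.

M_n ≈ 527 kip·ft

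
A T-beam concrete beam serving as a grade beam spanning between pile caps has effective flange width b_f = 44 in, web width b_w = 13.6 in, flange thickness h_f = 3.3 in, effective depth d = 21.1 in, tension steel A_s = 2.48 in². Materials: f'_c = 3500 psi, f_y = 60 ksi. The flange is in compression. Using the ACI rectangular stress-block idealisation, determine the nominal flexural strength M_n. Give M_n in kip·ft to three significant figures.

M_n ≈ 255 kip·ft

Tension: T = A_s f_y = 2.48 × 60 = 148.8 kips.
Try a within the flange: a = T/(0.85 f'_c b_f) = 148.8/(0.85 × 3.5 × 44) = 1.137 in.
Since a = 1.137 ≤ h_f = 3.3 in, the stress block lies entirely in the flange; analyse as a rectangular beam of width b_f.
M_n = T(d − a/2) = 148.8 × (21.1 − 0.5685) = 3055.1 kip·in.
M_n = 3055.1/12 = 254.59 kip·ft.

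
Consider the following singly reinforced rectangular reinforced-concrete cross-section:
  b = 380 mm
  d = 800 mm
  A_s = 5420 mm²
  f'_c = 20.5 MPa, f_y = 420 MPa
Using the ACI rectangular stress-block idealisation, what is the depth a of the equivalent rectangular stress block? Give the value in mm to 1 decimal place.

a ≈ 343.8 mm

T = A_s f_y = 5420 × 420 = 2276400 N = 2276.4 kN.
Setting C = 0.85 f'_c a b equal to T: a = 2276400/(0.85 × 20.5 × 380) = 343.8 mm.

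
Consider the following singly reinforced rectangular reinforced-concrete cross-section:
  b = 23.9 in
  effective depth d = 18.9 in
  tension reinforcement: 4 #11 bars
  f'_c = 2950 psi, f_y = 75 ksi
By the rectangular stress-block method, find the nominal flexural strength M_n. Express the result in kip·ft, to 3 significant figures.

M_n ≈ 585 kip·ft

A_s = 4 × 1.56 = 6.24 in².
T = A_s f_y = 6.24 × 75 = 468 kips.
a = T/(0.85 f'_c b) = 468/(0.85 × 2.95 × 23.9) = 7.809 in.
M_n = T(d − a/2) = 468 × (18.9 − 3.9045) = 7017.9 kip·in = 7017.9/12 = 584.83 kip·ft.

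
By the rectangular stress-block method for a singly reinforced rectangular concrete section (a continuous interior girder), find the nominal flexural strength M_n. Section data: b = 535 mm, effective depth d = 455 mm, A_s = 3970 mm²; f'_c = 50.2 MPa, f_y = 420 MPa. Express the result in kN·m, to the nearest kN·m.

T = A_s f_y = 3970 × 420 = 1667400 N = 1667.4 kN.
From C = T: a = T/(0.85 f'_c b) = 1667400/(0.85 × 50.2 × 535) = 73.04 mm.
M_n = T(d − a/2) = 1667.4 kN × (455 − 36.52) mm = 697.77 kN·m.

M_n ≈ 698 kN·m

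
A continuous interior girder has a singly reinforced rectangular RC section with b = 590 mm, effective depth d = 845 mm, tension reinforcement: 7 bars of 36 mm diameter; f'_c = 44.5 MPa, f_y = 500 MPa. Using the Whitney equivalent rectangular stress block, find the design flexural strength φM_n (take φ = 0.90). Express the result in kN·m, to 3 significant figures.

φM_n ≈ 2450 kN·m

A_s = 7 × 1018 = 7126 mm².
T = A_s f_y = 7126 × 500 = 3563000 N = 3563 kN.
From C = T: a = T/(0.85 f'_c b) = 3563000/(0.85 × 44.5 × 590) = 159.66 mm.
M_n = T(d − a/2) = 3563 kN × (845 − 79.83) mm = 2726.30 kN·m.
φM_n = 0.90 × 2726.30 = 2453.67 kN·m.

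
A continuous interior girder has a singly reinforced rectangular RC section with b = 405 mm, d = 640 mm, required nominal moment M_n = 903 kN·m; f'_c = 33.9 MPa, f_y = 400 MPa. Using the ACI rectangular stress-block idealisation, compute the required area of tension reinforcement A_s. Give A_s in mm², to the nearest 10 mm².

A_s ≈ 3940 mm²

With M_n = 0.85 f'_c a b (d − a/2), solve the quadratic for a:
a = d − √(d² − 2M_n/(0.85 f'_c b)) = 640 − √(640² − 2 × 903×10⁶/(0.85 × 33.9 × 405)) = 135.18 mm.
A_s = 0.85 f'_c a b / f_y = 0.85 × 33.9 × 135.18 × 405 / 400 = 3943.9 mm².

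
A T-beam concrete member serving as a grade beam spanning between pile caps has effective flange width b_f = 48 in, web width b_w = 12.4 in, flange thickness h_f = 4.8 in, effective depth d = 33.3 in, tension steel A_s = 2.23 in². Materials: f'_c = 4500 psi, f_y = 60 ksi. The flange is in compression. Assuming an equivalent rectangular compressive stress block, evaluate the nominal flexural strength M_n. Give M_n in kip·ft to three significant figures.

M_n ≈ 367 kip·ft

Tension: T = A_s f_y = 2.23 × 60 = 133.8 kips.
Try a within the flange: a = T/(0.85 f'_c b_f) = 133.8/(0.85 × 4.5 × 48) = 0.729 in.
Since a = 0.729 ≤ h_f = 4.8 in, the stress block lies entirely in the flange; analyse as a rectangular beam of width b_f.
M_n = T(d − a/2) = 133.8 × (33.3 − 0.3645) = 4406.8 kip·in.
M_n = 4406.8/12 = 367.23 kip·ft.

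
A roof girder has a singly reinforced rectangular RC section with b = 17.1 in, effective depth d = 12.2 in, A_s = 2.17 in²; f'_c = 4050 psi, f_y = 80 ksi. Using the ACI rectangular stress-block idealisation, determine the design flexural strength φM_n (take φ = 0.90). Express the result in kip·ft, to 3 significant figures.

φM_n ≈ 140 kip·ft

T = A_s f_y = 2.17 × 80 = 173.6 kips.
a = T/(0.85 f'_c b) = 173.6/(0.85 × 4.05 × 17.1) = 2.949 in.
M_n = T(d − a/2) = 173.6 × (12.2 − 1.4745) = 1861.9 kip·in = 1861.9/12 = 155.16 kip·ft.
φM_n = 0.90 × 155.16 = 139.64 kip·ft.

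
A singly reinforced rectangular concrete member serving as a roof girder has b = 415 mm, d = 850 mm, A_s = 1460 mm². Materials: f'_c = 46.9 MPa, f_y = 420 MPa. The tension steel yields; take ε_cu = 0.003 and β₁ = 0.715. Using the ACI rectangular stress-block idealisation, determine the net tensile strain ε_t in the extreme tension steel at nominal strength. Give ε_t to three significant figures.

ε_t ≈ 0.0462

a = A_s f_y/(0.85 f'_c b) = 37.06 mm.
β₁ = 0.715, so c = a/β₁ = 37.06/0.715 = 51.83 mm.
From the linear strain diagram with ε_cu = 0.003: ε_t = 0.003 (d − c)/c = 0.003 × (850 − 51.83)/51.83 = 0.0462.
Since ε_t ≥ 0.005, the section is tension-controlled.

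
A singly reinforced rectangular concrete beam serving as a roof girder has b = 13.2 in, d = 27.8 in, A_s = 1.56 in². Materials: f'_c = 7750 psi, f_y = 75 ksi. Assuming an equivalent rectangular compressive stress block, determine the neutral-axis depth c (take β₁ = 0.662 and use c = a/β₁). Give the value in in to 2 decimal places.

c ≈ 2.03 in

T = A_s f_y = 1.56 × 75 = 117 kips.
a = T/(0.85 f'_c b) = 117/(0.85 × 7.75 × 13.2) = 1.3455 in.
With β₁ = 0.662, c = a/β₁ = 1.3455/0.662 = 2.03 in.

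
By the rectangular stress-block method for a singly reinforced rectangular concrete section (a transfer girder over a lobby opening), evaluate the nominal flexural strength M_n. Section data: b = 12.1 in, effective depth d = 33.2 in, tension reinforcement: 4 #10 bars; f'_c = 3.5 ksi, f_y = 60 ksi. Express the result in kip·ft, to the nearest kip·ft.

A_s = 4 × 1.27 = 5.08 in².
T = A_s f_y = 5.08 × 60 = 304.8 kips.
a = T/(0.85 f'_c b) = 304.8/(0.85 × 3.5 × 12.1) = 8.467 in.
M_n = T(d − a/2) = 304.8 × (33.2 − 4.2335) = 8829.0 kip·in = 8829.0/12 = 735.75 kip·ft.

M_n ≈ 736 kip·ft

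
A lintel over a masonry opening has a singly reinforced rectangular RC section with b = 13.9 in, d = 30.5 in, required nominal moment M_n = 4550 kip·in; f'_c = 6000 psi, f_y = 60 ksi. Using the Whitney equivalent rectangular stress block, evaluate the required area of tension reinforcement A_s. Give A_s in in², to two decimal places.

A_s ≈ 2.58 in²

From M_n = 0.85 f'_c a b (d − a/2):
a = d − √(d² − 2M_n/(0.85 f'_c b)) = 30.5 − √(30.5² − 2 × 4550/(0.85 × 6 × 13.9)) = 2.182 in.
A_s = 0.85 f'_c a b / f_y = 0.85 × 6 × 2.182 × 13.9 / 60 = 2.578 in².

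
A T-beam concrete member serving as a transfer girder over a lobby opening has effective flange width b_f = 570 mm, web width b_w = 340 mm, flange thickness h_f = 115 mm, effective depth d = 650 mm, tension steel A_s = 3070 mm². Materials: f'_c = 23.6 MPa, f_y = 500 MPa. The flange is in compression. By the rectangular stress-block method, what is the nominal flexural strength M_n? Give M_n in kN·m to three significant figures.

Tension: T = A_s f_y = 3070 × 500 = 1535000 N.
Try a within the flange: a = T/(0.85 f'_c b_f) = 1535000/(0.85 × 23.6 × 570) = 134.25 mm.
a = 134.25 > h_f = 115 mm: the block extends into the web. Split into flange-overhang and web parts.
C_f = 0.85 f'_c (b_f − b_w) h_f = 0.85 × 23.6 × (570 − 340) × 115 = 530587 N.
Remaining web compression depth: a_w = (T − C_f)/(0.85 f'_c b_w) = (1535000 − 530587)/(0.85 × 23.6 × 340) = 147.27 mm.
M_n = C_f(d − h_f/2) + (T − C_f)(d − a_w/2) = 530587 × (650 − 57.5) + 1004413 × (650 − 73.635) = 314.37 + 578.91 = 893.28 × 10⁶ N·mm.
M_n = 893.28 kN·m.

M_n ≈ 893 kN·m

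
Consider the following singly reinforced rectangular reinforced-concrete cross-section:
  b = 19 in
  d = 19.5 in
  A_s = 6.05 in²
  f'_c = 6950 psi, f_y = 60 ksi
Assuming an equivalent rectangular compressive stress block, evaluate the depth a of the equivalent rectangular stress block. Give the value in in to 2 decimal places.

T = A_s f_y = 6.05 × 60 = 363 kips.
a = T/(0.85 f'_c b) = 363/(0.85 × 6.95 × 19) = 3.23 in.

a ≈ 3.23 in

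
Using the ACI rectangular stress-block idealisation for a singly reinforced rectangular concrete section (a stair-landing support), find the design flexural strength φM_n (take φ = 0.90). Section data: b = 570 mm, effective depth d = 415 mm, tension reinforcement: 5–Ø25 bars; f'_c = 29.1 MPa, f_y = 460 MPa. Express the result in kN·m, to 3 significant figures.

A_s = 5 × 491 = 2455 mm².
T = A_s f_y = 2455 × 460 = 1129300 N = 1129.3 kN.
From C = T: a = T/(0.85 f'_c b) = 1129300/(0.85 × 29.1 × 570) = 80.10 mm.
M_n = T(d − a/2) = 1129.3 kN × (415 − 40.05) mm = 423.43 kN·m.
φM_n = 0.90 × 423.43 = 381.09 kN·m.

φM_n ≈ 381 kN·m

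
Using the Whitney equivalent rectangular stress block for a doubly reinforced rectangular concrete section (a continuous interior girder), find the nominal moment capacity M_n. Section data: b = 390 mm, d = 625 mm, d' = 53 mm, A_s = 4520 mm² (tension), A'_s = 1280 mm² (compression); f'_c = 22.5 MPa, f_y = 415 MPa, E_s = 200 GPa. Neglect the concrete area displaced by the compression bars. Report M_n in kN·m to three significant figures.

M_n ≈ 1020 kN·m

Assume both tension and compression steel yield.
Net tension couple steel: A_s − A'_s = 3240 mm².
a = (A_s − A'_s) f_y / (0.85 f'_c b) = 1344600/(0.85 × 22.5 × 390) = 180.27 mm.
c = a/β₁ = 180.27/0.85 = 212.08 mm; ε'_s = 0.003(c − d')/c = 0.0023 ≥ f_y/E_s = 0.0021, so compression steel does yield.
M_n = (A_s − A'_s) f_y (d − a/2) + A'_s f_y (d − d') = [1344600 × (625 − 90.135) + 531200 × (625 − 53)] × 10⁻⁶ = 719.18 + 303.85 = 1023.03 kN·m.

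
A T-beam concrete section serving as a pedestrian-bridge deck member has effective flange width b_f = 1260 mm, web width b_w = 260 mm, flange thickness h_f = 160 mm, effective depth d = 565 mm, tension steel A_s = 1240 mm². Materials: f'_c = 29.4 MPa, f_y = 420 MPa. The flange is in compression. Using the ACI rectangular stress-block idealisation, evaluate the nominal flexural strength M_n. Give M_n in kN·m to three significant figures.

Tension: T = A_s f_y = 1240 × 420 = 520800 N.
Try a within the flange: a = T/(0.85 f'_c b_f) = 520800/(0.85 × 29.4 × 1260) = 16.54 mm.
Since a = 16.54 ≤ h_f = 160 mm, the stress block lies entirely in the flange; analyse as a rectangular beam of width b_f.
M_n = T(d − a/2) = 520800 × (565 − 8.27) = 289.94 × 10⁶ N·mm.
M_n = 289.94 kN·m.

M_n ≈ 290 kN·m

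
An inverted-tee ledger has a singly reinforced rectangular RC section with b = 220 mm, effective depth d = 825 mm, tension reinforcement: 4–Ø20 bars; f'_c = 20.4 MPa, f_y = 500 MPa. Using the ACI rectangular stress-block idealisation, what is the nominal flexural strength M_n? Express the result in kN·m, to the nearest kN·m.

M_n ≈ 466 kN·m

A_s = 4 × 314 = 1256 mm².
T = A_s f_y = 1256 × 500 = 628000 N = 628 kN.
From C = T: a = T/(0.85 f'_c b) = 628000/(0.85 × 20.4 × 220) = 164.62 mm.
M_n = T(d − a/2) = 628 kN × (825 − 82.31) mm = 466.41 kN·m.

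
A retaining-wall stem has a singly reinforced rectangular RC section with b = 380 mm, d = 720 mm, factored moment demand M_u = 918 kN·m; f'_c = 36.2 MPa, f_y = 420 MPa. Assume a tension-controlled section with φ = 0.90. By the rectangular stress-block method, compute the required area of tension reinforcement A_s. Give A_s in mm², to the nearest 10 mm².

M_n = M_u/φ = 918/0.90 = 1020 kN·m.
With M_n = 0.85 f'_c a b (d − a/2), solve the quadratic for a:
a = d − √(d² − 2M_n/(0.85 f'_c b)) = 720 − √(720² − 2 × 1020×10⁶/(0.85 × 36.2 × 380)) = 133.54 mm.
A_s = 0.85 f'_c a b / f_y = 0.85 × 36.2 × 133.54 × 380 / 420 = 3717.7 mm².

A_s ≈ 3720 mm²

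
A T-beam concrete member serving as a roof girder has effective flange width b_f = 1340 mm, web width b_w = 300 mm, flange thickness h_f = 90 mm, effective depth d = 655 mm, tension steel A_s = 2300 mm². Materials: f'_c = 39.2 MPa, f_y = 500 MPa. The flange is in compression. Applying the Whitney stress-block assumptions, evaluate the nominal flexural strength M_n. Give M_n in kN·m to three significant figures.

M_n ≈ 738 kN·m

Tension: T = A_s f_y = 2300 × 500 = 1150000 N.
Try a within the flange: a = T/(0.85 f'_c b_f) = 1150000/(0.85 × 39.2 × 1340) = 25.76 mm.
Since a = 25.76 ≤ h_f = 90 mm, the stress block lies entirely in the flange; analyse as a rectangular beam of width b_f.
M_n = T(d − a/2) = 1150000 × (655 − 12.88) = 738.44 × 10⁶ N·mm.
M_n = 738.44 kN·m.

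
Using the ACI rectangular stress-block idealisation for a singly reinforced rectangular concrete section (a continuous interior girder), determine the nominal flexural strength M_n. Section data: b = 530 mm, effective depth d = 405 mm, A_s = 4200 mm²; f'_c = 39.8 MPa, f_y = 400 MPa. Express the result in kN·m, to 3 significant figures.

T = A_s f_y = 4200 × 400 = 1680000 N = 1680 kN.
From C = T: a = T/(0.85 f'_c b) = 1680000/(0.85 × 39.8 × 530) = 93.70 mm.
M_n = T(d − a/2) = 1680 kN × (405 − 46.85) mm = 601.69 kN·m.

M_n ≈ 602 kN·m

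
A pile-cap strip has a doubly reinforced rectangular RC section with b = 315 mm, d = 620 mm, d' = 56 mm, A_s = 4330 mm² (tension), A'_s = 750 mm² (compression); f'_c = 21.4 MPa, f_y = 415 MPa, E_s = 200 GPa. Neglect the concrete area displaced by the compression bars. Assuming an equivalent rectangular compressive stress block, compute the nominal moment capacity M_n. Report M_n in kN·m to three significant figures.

Assume both tension and compression steel yield.
Net tension couple steel: A_s − A'_s = 3580 mm².
a = (A_s − A'_s) f_y / (0.85 f'_c b) = 1485700/(0.85 × 21.4 × 315) = 259.29 mm.
c = a/β₁ = 259.29/0.85 = 305.05 mm; ε'_s = 0.003(c − d')/c = 0.0024 ≥ f_y/E_s = 0.0021, so compression steel does yield.
M_n = (A_s − A'_s) f_y (d − a/2) + A'_s f_y (d − d') = [1485700 × (620 − 129.645) + 311250 × (620 − 56)] × 10⁻⁶ = 728.52 + 175.55 = 904.07 kN·m.

M_n ≈ 904 kN·m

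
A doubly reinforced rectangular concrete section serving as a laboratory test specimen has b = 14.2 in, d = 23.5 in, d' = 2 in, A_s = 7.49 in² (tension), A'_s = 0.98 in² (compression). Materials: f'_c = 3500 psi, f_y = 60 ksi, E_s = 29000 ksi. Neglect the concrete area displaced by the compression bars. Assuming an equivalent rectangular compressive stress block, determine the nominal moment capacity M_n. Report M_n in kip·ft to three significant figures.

Assume both steels yield.
a = (A_s − A'_s) f_y/(0.85 f'_c b) = (7.49 − 0.98) × 60/(0.85 × 3.5 × 14.2) = 9.246 in.
c = a/β₁ = 9.246/0.85 = 10.878 in; ε'_s = 0.003(c − d')/c = 0.0024 ≥ ε_y = 0.0021, so the compression steel yields.
M_n = (A_s − A'_s) f_y (d − a/2) + A'_s f_y (d − d') = 390.6 × (23.5 − 4.623) + 58.8 × (23.5 − 2) = 7373.4 + 1264.2 = 8637.6 kip·in = 8637.6/12 = 719.80 kip·ft.

M_n ≈ 720 kip·ft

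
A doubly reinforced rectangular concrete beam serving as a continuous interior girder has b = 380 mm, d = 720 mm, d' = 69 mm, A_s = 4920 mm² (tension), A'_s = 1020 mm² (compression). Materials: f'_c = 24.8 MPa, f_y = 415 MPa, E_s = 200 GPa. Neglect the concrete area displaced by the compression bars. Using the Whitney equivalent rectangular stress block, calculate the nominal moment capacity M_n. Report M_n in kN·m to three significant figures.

M_n ≈ 1280 kN·m

Assume both tension and compression steel yield.
Net tension couple steel: A_s − A'_s = 3900 mm².
a = (A_s − A'_s) f_y / (0.85 f'_c b) = 1618500/(0.85 × 24.8 × 380) = 202.05 mm.
c = a/β₁ = 202.05/0.85 = 237.71 mm; ε'_s = 0.003(c − d')/c = 0.0021 ≥ f_y/E_s = 0.0021, so compression steel does yield.
M_n = (A_s − A'_s) f_y (d − a/2) + A'_s f_y (d − d') = [1618500 × (720 − 101.025) + 423300 × (720 − 69)] × 10⁻⁶ = 1001.81 + 275.57 = 1277.38 kN·m.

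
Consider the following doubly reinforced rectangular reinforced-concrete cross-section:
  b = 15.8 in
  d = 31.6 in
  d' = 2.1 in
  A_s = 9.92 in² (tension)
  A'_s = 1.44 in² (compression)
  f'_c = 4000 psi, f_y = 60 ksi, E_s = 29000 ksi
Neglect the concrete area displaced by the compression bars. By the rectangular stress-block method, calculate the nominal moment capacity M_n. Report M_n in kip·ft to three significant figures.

M_n ≈ 1350 kip·ft

Assume both steels yield.
a = (A_s − A'_s) f_y/(0.85 f'_c b) = (9.92 − 1.44) × 60/(0.85 × 4 × 15.8) = 9.471 in.
c = a/β₁ = 9.471/0.85 = 11.142 in; ε'_s = 0.003(c − d')/c = 0.0024 ≥ ε_y = 0.0021, so the compression steel yields.
M_n = (A_s − A'_s) f_y (d − a/2) + A'_s f_y (d − d') = 508.8 × (31.6 − 4.7355) + 86.4 × (31.6 − 2.1) = 13668.7 + 2548.8 = 16217.5 kip·in = 16217.5/12 = 1351.46 kip·ft.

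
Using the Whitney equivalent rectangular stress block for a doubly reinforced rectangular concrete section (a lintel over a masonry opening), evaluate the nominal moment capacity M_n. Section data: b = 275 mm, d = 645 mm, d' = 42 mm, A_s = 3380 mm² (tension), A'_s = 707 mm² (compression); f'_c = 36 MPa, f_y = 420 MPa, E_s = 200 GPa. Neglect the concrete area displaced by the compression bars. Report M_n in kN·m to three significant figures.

M_n ≈ 828 kN·m

Assume both tension and compression steel yield.
Net tension couple steel: A_s − A'_s = 2673 mm².
a = (A_s − A'_s) f_y / (0.85 f'_c b) = 1122660/(0.85 × 36 × 275) = 133.41 mm.
c = a/β₁ = 133.41/0.793 = 168.23 mm; ε'_s = 0.003(c − d')/c = 0.0023 ≥ f_y/E_s = 0.0021, so compression steel does yield.
M_n = (A_s − A'_s) f_y (d − a/2) + A'_s f_y (d − d') = [1122660 × (645 − 66.705) + 296940 × (645 − 42)] × 10⁻⁶ = 649.23 + 179.05 = 828.28 kN·m.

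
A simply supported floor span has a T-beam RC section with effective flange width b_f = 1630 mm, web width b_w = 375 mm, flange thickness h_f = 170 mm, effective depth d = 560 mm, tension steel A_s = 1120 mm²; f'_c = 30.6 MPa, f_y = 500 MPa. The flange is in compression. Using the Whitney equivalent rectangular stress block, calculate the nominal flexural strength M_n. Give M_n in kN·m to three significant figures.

M_n ≈ 310 kN·m

Tension: T = A_s f_y = 1120 × 500 = 560000 N.
Try a within the flange: a = T/(0.85 f'_c b_f) = 560000/(0.85 × 30.6 × 1630) = 13.21 mm.
Since a = 13.21 ≤ h_f = 170 mm, the stress block lies entirely in the flange; analyse as a rectangular beam of width b_f.
M_n = T(d − a/2) = 560000 × (560 − 6.605) = 309.90 × 10⁶ N·mm.
M_n = 309.90 kN·m.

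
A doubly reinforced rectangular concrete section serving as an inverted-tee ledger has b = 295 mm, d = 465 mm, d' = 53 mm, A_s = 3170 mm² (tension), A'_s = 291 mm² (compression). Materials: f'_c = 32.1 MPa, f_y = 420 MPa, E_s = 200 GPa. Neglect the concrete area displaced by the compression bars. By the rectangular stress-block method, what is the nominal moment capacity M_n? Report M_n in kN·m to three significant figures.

Assume both tension and compression steel yield.
Net tension couple steel: A_s − A'_s = 2879 mm².
a = (A_s − A'_s) f_y / (0.85 f'_c b) = 1209180/(0.85 × 32.1 × 295) = 150.23 mm.
c = a/β₁ = 150.23/0.821 = 182.98 mm; ε'_s = 0.003(c − d')/c = 0.0021 ≥ f_y/E_s = 0.0021, so compression steel does yield.
M_n = (A_s − A'_s) f_y (d − a/2) + A'_s f_y (d − d') = [1209180 × (465 − 75.115) + 122220 × (465 − 53)] × 10⁻⁶ = 471.44 + 50.35 = 521.79 kN·m.

M_n ≈ 522 kN·m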